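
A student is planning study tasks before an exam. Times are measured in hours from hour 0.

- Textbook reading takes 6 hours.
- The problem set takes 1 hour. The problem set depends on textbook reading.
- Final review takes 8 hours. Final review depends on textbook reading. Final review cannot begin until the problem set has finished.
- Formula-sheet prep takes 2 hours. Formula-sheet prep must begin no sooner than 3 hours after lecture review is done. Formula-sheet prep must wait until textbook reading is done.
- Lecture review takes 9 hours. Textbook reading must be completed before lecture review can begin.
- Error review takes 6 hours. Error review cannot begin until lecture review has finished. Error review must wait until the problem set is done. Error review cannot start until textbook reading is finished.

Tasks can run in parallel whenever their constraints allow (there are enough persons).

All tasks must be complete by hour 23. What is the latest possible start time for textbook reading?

Error review must finish by hour 23; it takes 6 hours, so it must start by 23 − 6 = hour 17.
Nothing follows formula-sheet prep; the deadline of hour 23 is its only limit. It must start by 23 − 2 = hour 21.
Lecture review has several dependents: error review (must start by hour 17); formula-sheet prep (must start by hour 21, minus 3-hour gap → hour 18). The earliest of those limits is hour 17, so lecture review must start by 17 − 9 = hour 8.
Final review has no dependents, so it just needs to finish by hour 23. Starting by 23 − 8 = hour 15 achieves that.
For the problem set: error review (must start by hour 17); final review (must start by hour 15). The most restrictive is hour 15; with a 1-hour duration, the problem set must start by hour 14.
Textbook reading has several dependents: lecture review (must start by hour 8); the problem set (must start by hour 14); error review (must start by hour 17); formula-sheet prep (must start by hour 21); final review (must start by hour 15). The earliest of those limits is hour 8, so textbook reading must start by 8 − 6 = hour 2.

2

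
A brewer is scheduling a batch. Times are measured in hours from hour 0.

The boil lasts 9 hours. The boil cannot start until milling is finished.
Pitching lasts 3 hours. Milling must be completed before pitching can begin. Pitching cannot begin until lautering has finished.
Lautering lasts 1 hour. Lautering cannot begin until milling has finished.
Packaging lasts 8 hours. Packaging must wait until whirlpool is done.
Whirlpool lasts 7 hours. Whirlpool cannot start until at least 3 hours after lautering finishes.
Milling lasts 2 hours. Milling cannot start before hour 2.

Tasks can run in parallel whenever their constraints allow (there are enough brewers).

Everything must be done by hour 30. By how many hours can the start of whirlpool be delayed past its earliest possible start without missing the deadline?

After its own release at hour 2, milling can start at hour 2 and finishes at hour 4.
After milling (finishes hour 4), lautering can start at hour 4 and finishes at hour 5.
After lautering (finishes hour 5, plus 3-hour gap → hour 8), whirlpool can start at hour 8 and finishes at hour 15.

Working backward from the deadline:
Packaging has no dependents, so it just needs to finish by hour 30. Starting by 30 − 8 = hour 22 achieves that.
Whirlpool feeds into packaging (must start by hour 22); so whirlpool must finish by hour 22 and therefore start by hour 15.
So whirlpool can start as early as hour 8 and as late as hour 15, giving 15 − 8 = 7 hours of slack.

7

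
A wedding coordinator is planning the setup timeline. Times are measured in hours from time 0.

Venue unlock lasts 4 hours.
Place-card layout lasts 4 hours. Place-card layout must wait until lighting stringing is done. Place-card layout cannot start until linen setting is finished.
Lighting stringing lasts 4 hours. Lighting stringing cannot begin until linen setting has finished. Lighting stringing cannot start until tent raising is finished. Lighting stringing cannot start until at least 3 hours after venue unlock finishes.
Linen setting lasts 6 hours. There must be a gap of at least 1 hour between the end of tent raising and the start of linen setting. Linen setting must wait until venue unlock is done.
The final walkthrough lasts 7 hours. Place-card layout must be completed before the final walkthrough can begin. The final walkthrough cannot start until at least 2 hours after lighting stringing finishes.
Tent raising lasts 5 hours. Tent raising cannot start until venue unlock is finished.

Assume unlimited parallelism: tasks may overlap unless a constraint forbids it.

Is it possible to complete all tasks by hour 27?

No

Nothing blocks venue unlock, so it runs from hour 0 to hour 4.
Tent raising waits on venue unlock (finishes hour 4), so it starts at hour 4 and finishes at 4 + 5 = hour 9.
Linen setting has to wait for tent raising (finishes hour 9, plus 1-hour gap → hour 10); venue unlock (finishes hour 4). The latest of these is hour 10, so linen setting runs hour 10 to 10 + 6 = hour 16.
For lighting stringing: linen setting (finishes hour 16); tent raising (finishes hour 9); venue unlock (finishes hour 4, plus 3-hour gap → hour 7). Taking the maximum gives a start of hour 16, and it finishes at 16 + 4 = hour 20.
Place-card layout cannot start until lighting stringing (finishes hour 20); linen setting (finishes hour 16). The controlling bound is hour 20, so place-card layout finishes at 20 + 4 = hour 24.
For the final walkthrough: place-card layout (finishes hour 24); lighting stringing (finishes hour 20, plus 2-hour gap → hour 22). Taking the maximum gives a start of hour 24, and it finishes at 24 + 7 = hour 31.
The earliest everything can be done is hour 31, which is after the deadline of 27, so it is not possible.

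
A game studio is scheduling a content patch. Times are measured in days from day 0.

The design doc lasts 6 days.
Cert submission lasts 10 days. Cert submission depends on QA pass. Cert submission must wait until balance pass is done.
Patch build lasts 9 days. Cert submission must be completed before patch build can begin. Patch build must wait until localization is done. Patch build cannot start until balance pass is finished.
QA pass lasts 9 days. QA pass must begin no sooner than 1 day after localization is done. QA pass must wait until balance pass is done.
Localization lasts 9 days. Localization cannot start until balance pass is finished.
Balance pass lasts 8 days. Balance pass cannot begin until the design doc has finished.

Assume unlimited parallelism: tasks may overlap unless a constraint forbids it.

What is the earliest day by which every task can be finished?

52

The design doc can start immediately at day 0; it finishes at day 6.
Balance pass waits on the design doc (finishes day 6), so it starts at day 6 and finishes at 6 + 8 = day 14.
Localization cannot begin until balance pass (finishes day 14). It runs from day 14 to 14 + 9 = day 23.
QA pass cannot start until localization (finishes day 23, plus 1-day gap → day 24); balance pass (finishes day 14). The controlling bound is day 24, so QA pass finishes at 24 + 9 = day 33.
Cert submission cannot start until QA pass (finishes day 33); balance pass (finishes day 14). The controlling bound is day 33, so cert submission finishes at 33 + 10 = day 43.
Patch build cannot start until cert submission (finishes day 43); localization (finishes day 23); balance pass (finishes day 14). The controlling bound is day 43, so patch build finishes at 43 + 9 = day 52.
All tasks are finished once the last one completes. Finish times: The design doc at 6, Balance pass at 14, Localization at 23, QA pass at 33, Cert submission at 43, Patch build at 52. The latest is day 52.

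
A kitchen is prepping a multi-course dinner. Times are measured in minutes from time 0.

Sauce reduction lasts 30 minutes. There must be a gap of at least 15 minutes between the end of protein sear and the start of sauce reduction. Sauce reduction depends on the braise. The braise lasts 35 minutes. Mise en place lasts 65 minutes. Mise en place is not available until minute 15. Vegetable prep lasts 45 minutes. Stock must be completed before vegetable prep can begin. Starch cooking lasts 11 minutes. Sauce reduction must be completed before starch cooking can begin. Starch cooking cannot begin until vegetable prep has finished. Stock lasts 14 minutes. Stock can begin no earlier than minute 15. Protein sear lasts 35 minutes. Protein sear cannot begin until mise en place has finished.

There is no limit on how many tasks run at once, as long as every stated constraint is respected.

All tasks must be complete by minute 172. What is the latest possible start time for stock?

To finish by minute 172, starch cooking (duration 11) must start no later than minute 161.
Vegetable prep has to be done before starch cooking (must start by minute 161). That means finishing by minute 161, i.e. starting by 161 − 45 = minute 116.
Since vegetable prep (must start by minute 116) depends on it, stock must finish by minute 116. Backing off its 14-minute duration gives a latest start of minute 102.

102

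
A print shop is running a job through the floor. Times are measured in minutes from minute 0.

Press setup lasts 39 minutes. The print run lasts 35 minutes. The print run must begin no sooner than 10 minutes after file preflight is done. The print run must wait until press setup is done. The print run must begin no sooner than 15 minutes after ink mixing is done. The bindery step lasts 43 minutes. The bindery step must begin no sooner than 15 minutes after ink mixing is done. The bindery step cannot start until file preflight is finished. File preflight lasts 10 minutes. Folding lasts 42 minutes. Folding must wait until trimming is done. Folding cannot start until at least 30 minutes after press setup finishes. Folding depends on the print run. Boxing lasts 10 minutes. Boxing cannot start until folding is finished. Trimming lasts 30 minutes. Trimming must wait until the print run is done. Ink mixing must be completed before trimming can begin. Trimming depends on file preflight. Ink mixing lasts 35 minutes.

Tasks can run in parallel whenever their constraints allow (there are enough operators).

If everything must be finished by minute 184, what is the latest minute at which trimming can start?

Boxing must finish by minute 184; it takes 10 minutes, so it must start by 184 − 10 = minute 174.
Since boxing (must start by minute 174) depends on it, folding must finish by minute 174. Backing off its 42-minute duration gives a latest start of minute 132.
Trimming has to be done before folding (must start by minute 132). That means finishing by minute 132, i.e. starting by 132 − 30 = minute 102.

102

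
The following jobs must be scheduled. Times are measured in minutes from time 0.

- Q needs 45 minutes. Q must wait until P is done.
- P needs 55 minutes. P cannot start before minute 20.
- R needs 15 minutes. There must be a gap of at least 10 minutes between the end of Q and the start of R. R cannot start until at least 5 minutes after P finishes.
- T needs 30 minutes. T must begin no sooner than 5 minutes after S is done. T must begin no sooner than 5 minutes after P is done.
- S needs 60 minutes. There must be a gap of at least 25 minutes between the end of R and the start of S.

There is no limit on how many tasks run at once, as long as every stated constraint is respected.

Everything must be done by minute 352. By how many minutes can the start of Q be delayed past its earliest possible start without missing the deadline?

87

P cannot begin until its own release at minute 20. It runs from minute 20 to 20 + 55 = minute 75.
Q waits on P (finishes minute 75), so it starts at minute 75 and finishes at 75 + 45 = minute 120.

Working backward from the deadline:
T has no dependents, so it just needs to finish by minute 352. Starting by 352 − 30 = minute 322 achieves that.
S feeds into T (must start by minute 322, minus 5-minute gap → minute 317); so S must finish by minute 317 and therefore start by minute 257.
R has to be done before S (must start by minute 257, minus 25-minute gap → minute 232). That means finishing by minute 232, i.e. starting by 232 − 15 = minute 217.
Since R (must start by minute 217, minus 10-minute gap → minute 207) depends on it, Q must finish by minute 207. Backing off its 45-minute duration gives a latest start of minute 162.
So Q can start as early as minute 75 and as late as minute 162, giving 162 − 75 = 87 minutes of slack.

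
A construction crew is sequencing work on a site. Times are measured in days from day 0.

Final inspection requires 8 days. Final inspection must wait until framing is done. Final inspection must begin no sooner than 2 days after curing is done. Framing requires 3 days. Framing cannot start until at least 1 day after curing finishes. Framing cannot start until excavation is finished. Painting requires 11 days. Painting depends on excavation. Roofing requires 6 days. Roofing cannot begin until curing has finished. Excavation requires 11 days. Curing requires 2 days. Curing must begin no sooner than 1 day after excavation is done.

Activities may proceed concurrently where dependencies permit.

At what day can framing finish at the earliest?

Excavation can start immediately at day 0; it finishes at day 11.
Curing cannot begin until excavation (finishes day 11, plus 1-day gap → day 12). It runs from day 12 to 12 + 2 = day 14.
Framing cannot start until curing (finishes day 14, plus 1-day gap → day 15); excavation (finishes day 11). The controlling bound is day 15, so framing finishes at 15 + 3 = day 18.

18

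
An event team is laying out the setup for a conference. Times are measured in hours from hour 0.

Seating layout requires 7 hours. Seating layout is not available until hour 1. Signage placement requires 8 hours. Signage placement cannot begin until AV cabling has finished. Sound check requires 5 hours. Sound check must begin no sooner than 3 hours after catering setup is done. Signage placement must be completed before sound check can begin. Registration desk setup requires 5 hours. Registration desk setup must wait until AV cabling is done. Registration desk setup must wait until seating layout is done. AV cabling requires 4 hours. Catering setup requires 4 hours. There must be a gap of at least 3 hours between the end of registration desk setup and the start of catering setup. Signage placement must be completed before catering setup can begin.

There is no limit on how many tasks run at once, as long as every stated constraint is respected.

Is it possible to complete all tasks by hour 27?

Seating layout cannot begin until its own release at hour 1. It runs from hour 1 to 1 + 7 = hour 8.
Nothing blocks AV cabling, so it runs from hour 0 to hour 4.
Signage placement waits on AV cabling (finishes hour 4), so it starts at hour 4 and finishes at 4 + 8 = hour 12.
For registration desk setup: AV cabling (finishes hour 4); seating layout (finishes hour 8). Taking the maximum gives a start of hour 8, and it finishes at 8 + 5 = hour 13.
Catering setup cannot start until registration desk setup (finishes hour 13, plus 3-hour gap → hour 16); signage placement (finishes hour 12). The controlling bound is hour 16, so catering setup finishes at 16 + 4 = hour 20.
Sound check needs all of catering setup (finishes hour 20, plus 3-hour gap → hour 23); signage placement (finishes hour 12). That puts its earliest start at hour 23; it finishes at 23 + 5 = hour 28.
The earliest everything can be done is hour 28, which is after the deadline of 27, so it is not possible.

No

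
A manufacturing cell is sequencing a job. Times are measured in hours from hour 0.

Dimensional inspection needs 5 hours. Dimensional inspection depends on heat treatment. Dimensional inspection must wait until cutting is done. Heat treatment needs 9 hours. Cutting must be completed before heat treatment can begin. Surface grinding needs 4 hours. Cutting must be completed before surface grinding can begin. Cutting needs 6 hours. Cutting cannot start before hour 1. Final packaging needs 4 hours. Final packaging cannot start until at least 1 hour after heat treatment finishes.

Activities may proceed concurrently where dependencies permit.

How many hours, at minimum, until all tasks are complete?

Cutting waits on its own release at hour 1, so it starts at hour 1 and finishes at 1 + 6 = hour 7.
Surface grinding cannot begin until cutting (finishes hour 7). It runs from hour 7 to 7 + 4 = hour 11.
After cutting (finishes hour 7), heat treatment can start at hour 7 and finishes at hour 16.
Final packaging cannot begin until heat treatment (finishes hour 16, plus 1-hour gap → hour 17). It runs from hour 17 to 17 + 4 = hour 21.
Dimensional inspection has to wait for heat treatment (finishes hour 16); cutting (finishes hour 7). The latest of these is hour 16, so dimensional inspection runs hour 16 to 16 + 5 = hour 21.
All tasks are finished once the last one completes. Finish times: Cutting at 7, Heat treatment at 16, Surface grinding at 11, Dimensional inspection at 21, Final packaging at 21. The latest is hour 21.

21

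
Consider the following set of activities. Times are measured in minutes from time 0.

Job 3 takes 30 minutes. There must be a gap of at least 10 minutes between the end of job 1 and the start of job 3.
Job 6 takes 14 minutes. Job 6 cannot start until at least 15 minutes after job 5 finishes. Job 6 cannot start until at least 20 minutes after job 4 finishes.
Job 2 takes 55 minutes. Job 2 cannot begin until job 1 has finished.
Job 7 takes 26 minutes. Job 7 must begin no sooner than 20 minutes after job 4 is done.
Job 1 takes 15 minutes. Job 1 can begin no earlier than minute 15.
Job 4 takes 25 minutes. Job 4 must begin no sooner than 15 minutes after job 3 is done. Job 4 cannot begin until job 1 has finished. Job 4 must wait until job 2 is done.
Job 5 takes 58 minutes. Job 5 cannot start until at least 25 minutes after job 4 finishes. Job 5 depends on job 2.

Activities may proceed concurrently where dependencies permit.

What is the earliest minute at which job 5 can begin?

135

Job 1 waits on its own release at minute 15, so it starts at minute 15 and finishes at 15 + 15 = minute 30.
After job 1 (finishes minute 30, plus 10-minute gap → minute 40), job 3 can start at minute 40 and finishes at minute 70.
Job 2 waits on job 1 (finishes minute 30), so it starts at minute 30 and finishes at 30 + 55 = minute 85.
For job 4: job 3 (finishes minute 70, plus 15-minute gap → minute 85); job 1 (finishes minute 30); job 2 (finishes minute 85). Taking the maximum gives a start of minute 85, and it finishes at 85 + 25 = minute 110.
Job 5 waits on job 4 (finishes minute 110, plus 25-minute gap → minute 135); job 2 (finishes minute 85). The latest of these is minute 135, which is the earliest job 5 can start.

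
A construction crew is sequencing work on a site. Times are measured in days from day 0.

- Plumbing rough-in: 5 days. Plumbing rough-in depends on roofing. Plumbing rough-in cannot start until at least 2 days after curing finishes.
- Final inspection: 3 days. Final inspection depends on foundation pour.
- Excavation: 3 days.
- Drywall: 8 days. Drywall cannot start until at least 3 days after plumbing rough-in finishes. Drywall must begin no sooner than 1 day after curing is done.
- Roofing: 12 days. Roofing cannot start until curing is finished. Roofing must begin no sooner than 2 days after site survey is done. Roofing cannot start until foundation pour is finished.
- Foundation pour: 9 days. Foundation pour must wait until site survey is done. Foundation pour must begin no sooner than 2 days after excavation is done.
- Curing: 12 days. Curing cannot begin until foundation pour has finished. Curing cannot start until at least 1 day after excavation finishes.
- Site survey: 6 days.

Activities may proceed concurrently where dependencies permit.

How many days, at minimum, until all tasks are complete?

55

Excavation has no prerequisites, so it starts at day 0 and finishes at day 3.
Site survey can start immediately at day 0; it finishes at day 6.
Foundation pour cannot start until site survey (finishes day 6); excavation (finishes day 3, plus 2-day gap → day 5). The controlling bound is day 6, so foundation pour finishes at 6 + 9 = day 15.
Final inspection waits on foundation pour (finishes day 15), so it starts at day 15 and finishes at 15 + 3 = day 18.
For curing: foundation pour (finishes day 15); excavation (finishes day 3, plus 1-day gap → day 4). Taking the maximum gives a start of day 15, and it finishes at 15 + 12 = day 27.
Roofing has to wait for curing (finishes day 27); site survey (finishes day 6, plus 2-day gap → day 8); foundation pour (finishes day 15). The latest of these is day 27, so roofing runs day 27 to 27 + 12 = day 39.
For plumbing rough-in: roofing (finishes day 39); curing (finishes day 27, plus 2-day gap → day 29). Taking the maximum gives a start of day 39, and it finishes at 39 + 5 = day 44.
Drywall needs all of plumbing rough-in (finishes day 44, plus 3-day gap → day 47); curing (finishes day 27, plus 1-day gap → day 28). That puts its earliest start at day 47; it finishes at 47 + 8 = day 55.
All tasks are finished once the last one completes. Finish times: Site survey at 6, Excavation at 3, Foundation pour at 15, Curing at 27, Roofing at 39, Plumbing rough-in at 44, Drywall at 55, Final inspection at 18. The latest is day 55.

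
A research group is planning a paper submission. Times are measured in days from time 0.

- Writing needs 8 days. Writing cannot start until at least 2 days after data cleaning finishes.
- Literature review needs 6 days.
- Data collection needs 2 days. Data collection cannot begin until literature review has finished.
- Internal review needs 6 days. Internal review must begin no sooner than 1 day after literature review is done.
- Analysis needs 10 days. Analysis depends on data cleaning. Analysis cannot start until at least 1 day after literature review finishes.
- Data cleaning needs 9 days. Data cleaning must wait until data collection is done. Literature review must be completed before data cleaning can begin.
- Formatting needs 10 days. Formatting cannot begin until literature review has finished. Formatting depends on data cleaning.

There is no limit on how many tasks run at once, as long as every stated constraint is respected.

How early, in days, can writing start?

Literature review has no prerequisites, so it starts at day 0 and finishes at day 6.
Data collection cannot begin until literature review (finishes day 6). It runs from day 6 to 6 + 2 = day 8.
For data cleaning: data collection (finishes day 8); literature review (finishes day 6). Taking the maximum gives a start of day 8, and it finishes at 8 + 9 = day 17.
Writing waits on data cleaning (finishes day 17, plus 2-day gap → day 19), so the earliest it can start is day 19.

19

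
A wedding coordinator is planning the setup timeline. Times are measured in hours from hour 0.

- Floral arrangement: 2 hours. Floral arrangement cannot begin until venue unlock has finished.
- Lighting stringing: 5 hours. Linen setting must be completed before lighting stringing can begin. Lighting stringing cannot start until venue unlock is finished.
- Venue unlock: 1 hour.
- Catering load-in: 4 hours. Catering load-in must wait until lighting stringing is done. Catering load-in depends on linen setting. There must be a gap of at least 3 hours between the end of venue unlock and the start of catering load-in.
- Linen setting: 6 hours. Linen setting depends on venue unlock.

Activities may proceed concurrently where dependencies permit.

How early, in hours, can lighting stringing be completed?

Nothing blocks venue unlock, so it runs from hour 0 to hour 1.
Linen setting cannot begin until venue unlock (finishes hour 1). It runs from hour 1 to 1 + 6 = hour 7.
Lighting stringing needs all of linen setting (finishes hour 7); venue unlock (finishes hour 1). That puts its earliest start at hour 7; it finishes at 7 + 5 = hour 12.

12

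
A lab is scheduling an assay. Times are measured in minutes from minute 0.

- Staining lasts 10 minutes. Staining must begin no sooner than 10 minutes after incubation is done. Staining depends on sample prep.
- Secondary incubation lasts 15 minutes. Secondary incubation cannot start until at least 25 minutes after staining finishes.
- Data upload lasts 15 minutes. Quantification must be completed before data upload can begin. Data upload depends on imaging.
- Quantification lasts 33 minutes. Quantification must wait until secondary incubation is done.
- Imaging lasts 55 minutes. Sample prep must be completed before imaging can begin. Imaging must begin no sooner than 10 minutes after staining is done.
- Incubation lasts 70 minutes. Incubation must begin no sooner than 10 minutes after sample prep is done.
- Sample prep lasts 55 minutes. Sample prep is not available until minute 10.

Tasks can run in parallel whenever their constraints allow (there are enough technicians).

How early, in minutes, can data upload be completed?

253

Sample prep waits on its own release at minute 10, so it starts at minute 10 and finishes at 10 + 55 = minute 65.
Incubation waits on sample prep (finishes minute 65, plus 10-minute gap → minute 75), so it starts at minute 75 and finishes at 75 + 70 = minute 145.
For staining: incubation (finishes minute 145, plus 10-minute gap → minute 155); sample prep (finishes minute 65). Taking the maximum gives a start of minute 155, and it finishes at 155 + 10 = minute 165.
For imaging: sample prep (finishes minute 65); staining (finishes minute 165, plus 10-minute gap → minute 175). Taking the maximum gives a start of minute 175, and it finishes at 175 + 55 = minute 230.
Secondary incubation cannot begin until staining (finishes minute 165, plus 25-minute gap → minute 190). It runs from minute 190 to 190 + 15 = minute 205.
Quantification cannot begin until secondary incubation (finishes minute 205). It runs from minute 205 to 205 + 33 = minute 238.
Data upload cannot start until quantification (finishes minute 238); imaging (finishes minute 230). The controlling bound is minute 238, so data upload finishes at 238 + 15 = minute 253.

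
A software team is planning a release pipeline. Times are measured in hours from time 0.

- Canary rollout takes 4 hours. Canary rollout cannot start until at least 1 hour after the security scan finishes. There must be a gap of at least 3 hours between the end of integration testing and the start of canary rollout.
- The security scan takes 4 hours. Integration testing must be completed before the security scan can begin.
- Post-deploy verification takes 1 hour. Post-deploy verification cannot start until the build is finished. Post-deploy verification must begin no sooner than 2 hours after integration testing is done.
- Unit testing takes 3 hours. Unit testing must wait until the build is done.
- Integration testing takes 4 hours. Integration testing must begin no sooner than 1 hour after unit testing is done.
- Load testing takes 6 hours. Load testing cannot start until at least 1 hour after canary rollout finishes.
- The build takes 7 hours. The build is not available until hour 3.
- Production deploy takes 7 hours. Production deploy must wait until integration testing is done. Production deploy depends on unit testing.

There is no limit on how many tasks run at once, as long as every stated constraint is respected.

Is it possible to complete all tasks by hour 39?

The build cannot begin until its own release at hour 3. It runs from hour 3 to 3 + 7 = hour 10.
After the build (finishes hour 10), unit testing can start at hour 10 and finishes at hour 13.
Integration testing waits on unit testing (finishes hour 13, plus 1-hour gap → hour 14), so it starts at hour 14 and finishes at 14 + 4 = hour 18.
Post-deploy verification has to wait for the build (finishes hour 10); integration testing (finishes hour 18, plus 2-hour gap → hour 20). The latest of these is hour 20, so post-deploy verification runs hour 20 to 20 + 1 = hour 21.
Production deploy needs all of integration testing (finishes hour 18); unit testing (finishes hour 13). That puts its earliest start at hour 18; it finishes at 18 + 7 = hour 25.
The security scan waits on integration testing (finishes hour 18), so it starts at hour 18 and finishes at 18 + 4 = hour 22.
For canary rollout: the security scan (finishes hour 22, plus 1-hour gap → hour 23); integration testing (finishes hour 18, plus 3-hour gap → hour 21). Taking the maximum gives a start of hour 23, and it finishes at 23 + 4 = hour 27.
After canary rollout (finishes hour 27, plus 1-hour gap → hour 28), load testing can start at hour 28 and finishes at hour 34.
Every task is finished by hour 34, which is no later than the deadline of 39, so the schedule is feasible.

Yes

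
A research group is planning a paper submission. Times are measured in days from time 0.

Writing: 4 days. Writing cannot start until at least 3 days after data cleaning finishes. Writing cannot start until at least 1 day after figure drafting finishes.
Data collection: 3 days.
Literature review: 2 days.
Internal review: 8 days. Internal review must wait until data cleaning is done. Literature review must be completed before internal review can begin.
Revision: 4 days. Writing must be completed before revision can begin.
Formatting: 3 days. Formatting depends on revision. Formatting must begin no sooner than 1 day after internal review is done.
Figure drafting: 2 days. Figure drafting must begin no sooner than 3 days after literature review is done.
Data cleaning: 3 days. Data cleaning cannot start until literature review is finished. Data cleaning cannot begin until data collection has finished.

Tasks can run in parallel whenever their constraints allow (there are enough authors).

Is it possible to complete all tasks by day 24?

Data collection has no prerequisites, so it starts at day 0 and finishes at day 3.
Literature review has no prerequisites, so it starts at day 0 and finishes at day 2.
Figure drafting cannot begin until literature review (finishes day 2, plus 3-day gap → day 5). It runs from day 5 to 5 + 2 = day 7.
For data cleaning: literature review (finishes day 2); data collection (finishes day 3). Taking the maximum gives a start of day 3, and it finishes at 3 + 3 = day 6.
Internal review needs all of data cleaning (finishes day 6); literature review (finishes day 2). That puts its earliest start at day 6; it finishes at 6 + 8 = day 14.
Writing has to wait for data cleaning (finishes day 6, plus 3-day gap → day 9); figure drafting (finishes day 7, plus 1-day gap → day 8). The latest of these is day 9, so writing runs day 9 to 9 + 4 = day 13.
Revision cannot begin until writing (finishes day 13). It runs from day 13 to 13 + 4 = day 17.
Formatting has to wait for revision (finishes day 17); internal review (finishes day 14, plus 1-day gap → day 15). The latest of these is day 17, so formatting runs day 17 to 17 + 3 = day 20.
Every task is finished by day 20, which is no later than the deadline of 24, so the schedule is feasible.

Yes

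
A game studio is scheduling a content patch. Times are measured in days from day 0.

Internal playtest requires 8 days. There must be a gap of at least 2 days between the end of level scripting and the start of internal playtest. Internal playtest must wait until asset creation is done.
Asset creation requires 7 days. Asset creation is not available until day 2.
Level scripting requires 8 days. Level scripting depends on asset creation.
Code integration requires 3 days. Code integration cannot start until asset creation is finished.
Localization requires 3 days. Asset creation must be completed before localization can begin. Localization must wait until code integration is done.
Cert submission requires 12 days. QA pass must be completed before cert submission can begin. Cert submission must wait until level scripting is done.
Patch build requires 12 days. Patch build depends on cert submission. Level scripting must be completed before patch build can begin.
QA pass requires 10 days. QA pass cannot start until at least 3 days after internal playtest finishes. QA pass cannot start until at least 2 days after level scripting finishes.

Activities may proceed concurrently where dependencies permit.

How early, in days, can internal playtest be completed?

After its own release at day 2, asset creation can start at day 2 and finishes at day 9.
Level scripting waits on asset creation (finishes day 9), so it starts at day 9 and finishes at 9 + 8 = day 17.
Internal playtest needs all of level scripting (finishes day 17, plus 2-day gap → day 19); asset creation (finishes day 9). That puts its earliest start at day 19; it finishes at 19 + 8 = day 27.

27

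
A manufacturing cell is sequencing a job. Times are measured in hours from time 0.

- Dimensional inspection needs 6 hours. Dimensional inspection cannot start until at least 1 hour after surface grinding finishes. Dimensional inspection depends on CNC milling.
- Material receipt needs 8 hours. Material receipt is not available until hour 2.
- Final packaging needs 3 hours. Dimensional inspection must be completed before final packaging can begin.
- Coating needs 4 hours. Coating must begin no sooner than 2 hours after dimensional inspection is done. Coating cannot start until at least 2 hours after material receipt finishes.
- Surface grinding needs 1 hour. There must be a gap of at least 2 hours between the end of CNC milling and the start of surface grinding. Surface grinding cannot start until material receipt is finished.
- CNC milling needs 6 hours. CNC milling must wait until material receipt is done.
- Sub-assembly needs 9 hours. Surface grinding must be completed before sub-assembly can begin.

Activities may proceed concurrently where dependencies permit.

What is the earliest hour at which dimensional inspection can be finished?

26

After its own release at hour 2, material receipt can start at hour 2 and finishes at hour 10.
CNC milling cannot begin until material receipt (finishes hour 10). It runs from hour 10 to 10 + 6 = hour 16.
Surface grinding cannot start until CNC milling (finishes hour 16, plus 2-hour gap → hour 18); material receipt (finishes hour 10). The controlling bound is hour 18, so surface grinding finishes at 18 + 1 = hour 19.
Dimensional inspection has to wait for surface grinding (finishes hour 19, plus 1-hour gap → hour 20); CNC milling (finishes hour 16). The latest of these is hour 20, so dimensional inspection runs hour 20 to 20 + 6 = hour 26.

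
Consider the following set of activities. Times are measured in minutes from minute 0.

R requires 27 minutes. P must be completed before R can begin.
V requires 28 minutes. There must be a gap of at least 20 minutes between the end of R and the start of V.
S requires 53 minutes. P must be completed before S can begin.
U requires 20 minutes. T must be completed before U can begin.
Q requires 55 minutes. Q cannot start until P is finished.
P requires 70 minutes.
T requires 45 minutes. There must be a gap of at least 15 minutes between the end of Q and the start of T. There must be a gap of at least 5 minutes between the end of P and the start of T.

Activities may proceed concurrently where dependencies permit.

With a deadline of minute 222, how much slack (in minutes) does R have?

77

P has no prerequisites, so it starts at minute 0 and finishes at minute 70.
R waits on P (finishes minute 70), so it starts at minute 70 and finishes at 70 + 27 = minute 97.

Working backward from the deadline:
Nothing follows V; the deadline of minute 222 is its only limit. It must start by 222 − 28 = minute 194.
Since V (must start by minute 194, minus 20-minute gap → minute 174) depends on it, R must finish by minute 174. Backing off its 27-minute duration gives a latest start of minute 147.
So R can start as early as minute 70 and as late as minute 147, giving 147 − 70 = 77 minutes of slack.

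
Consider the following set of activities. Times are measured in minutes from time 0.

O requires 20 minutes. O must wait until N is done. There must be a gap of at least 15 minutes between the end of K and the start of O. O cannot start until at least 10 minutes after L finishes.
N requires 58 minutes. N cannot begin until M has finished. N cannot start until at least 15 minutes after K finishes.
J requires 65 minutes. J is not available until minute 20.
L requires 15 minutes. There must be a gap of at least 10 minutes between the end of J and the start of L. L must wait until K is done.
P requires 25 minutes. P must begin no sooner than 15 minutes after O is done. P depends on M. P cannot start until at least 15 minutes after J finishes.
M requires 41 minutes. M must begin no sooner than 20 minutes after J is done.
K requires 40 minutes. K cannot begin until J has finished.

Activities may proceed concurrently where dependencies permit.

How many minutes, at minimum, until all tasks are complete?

J cannot begin until its own release at minute 20. It runs from minute 20 to 20 + 65 = minute 85.
M waits on J (finishes minute 85, plus 20-minute gap → minute 105), so it starts at minute 105 and finishes at 105 + 41 = minute 146.
K waits on J (finishes minute 85), so it starts at minute 85 and finishes at 85 + 40 = minute 125.
N has to wait for M (finishes minute 146); K (finishes minute 125, plus 15-minute gap → minute 140). The latest of these is minute 146, so N runs minute 146 to 146 + 58 = minute 204.
L cannot start until J (finishes minute 85, plus 10-minute gap → minute 95); K (finishes minute 125). The controlling bound is minute 125, so L finishes at 125 + 15 = minute 140.
O cannot start until N (finishes minute 204); K (finishes minute 125, plus 15-minute gap → minute 140); L (finishes minute 140, plus 10-minute gap → minute 150). The controlling bound is minute 204, so O finishes at 204 + 20 = minute 224.
For P: O (finishes minute 224, plus 15-minute gap → minute 239); M (finishes minute 146); J (finishes minute 85, plus 15-minute gap → minute 100). Taking the maximum gives a start of minute 239, and it finishes at 239 + 25 = minute 264.
All tasks are finished once the last one completes. Finish times: J at 85, K at 125, L at 140, M at 146, N at 204, O at 224, P at 264. The latest is minute 264.

264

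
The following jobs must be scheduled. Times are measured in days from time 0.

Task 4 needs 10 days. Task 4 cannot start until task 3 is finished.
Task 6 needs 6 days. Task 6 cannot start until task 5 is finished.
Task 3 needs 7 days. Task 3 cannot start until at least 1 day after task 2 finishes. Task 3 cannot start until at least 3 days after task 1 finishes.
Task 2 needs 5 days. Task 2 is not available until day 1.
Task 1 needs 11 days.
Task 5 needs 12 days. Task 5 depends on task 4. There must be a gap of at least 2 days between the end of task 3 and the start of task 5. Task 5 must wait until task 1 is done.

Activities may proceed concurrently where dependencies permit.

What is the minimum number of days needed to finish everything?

49

Task 2 cannot begin until its own release at day 1. It runs from day 1 to 1 + 5 = day 6.
Task 1 has no prerequisites, so it starts at day 0 and finishes at day 11.
Task 3 cannot start until task 2 (finishes day 6, plus 1-day gap → day 7); task 1 (finishes day 11, plus 3-day gap → day 14). The controlling bound is day 14, so task 3 finishes at 14 + 7 = day 21.
Task 4 waits on task 3 (finishes day 21), so it starts at day 21 and finishes at 21 + 10 = day 31.
Task 5 needs all of task 4 (finishes day 31); task 3 (finishes day 21, plus 2-day gap → day 23); task 1 (finishes day 11). That puts its earliest start at day 31; it finishes at 31 + 12 = day 43.
Task 6 waits on task 5 (finishes day 43), so it starts at day 43 and finishes at 43 + 6 = day 49.
All tasks are finished once the last one completes. Finish times: Task 1 at 11, Task 2 at 6, Task 3 at 21, Task 4 at 31, Task 5 at 43, Task 6 at 49. The latest is day 49.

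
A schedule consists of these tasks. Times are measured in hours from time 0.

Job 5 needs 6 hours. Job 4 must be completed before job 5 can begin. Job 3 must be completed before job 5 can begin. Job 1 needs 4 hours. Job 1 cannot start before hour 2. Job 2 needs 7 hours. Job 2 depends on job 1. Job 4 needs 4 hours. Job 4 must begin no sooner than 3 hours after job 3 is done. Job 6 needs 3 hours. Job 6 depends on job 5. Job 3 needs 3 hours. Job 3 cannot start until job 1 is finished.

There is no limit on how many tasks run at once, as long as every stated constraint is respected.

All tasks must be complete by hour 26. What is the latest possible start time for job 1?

3

Job 2 must finish by hour 26; it takes 7 hours, so it must start by 26 − 7 = hour 19.
Job 6 has no dependents, so it just needs to finish by hour 26. Starting by 26 − 3 = hour 23 achieves that.
Job 5 must finish before job 6 (must start by hour 23). With a 6-hour duration, job 5 must start by 23 − 6 = hour 17.
Job 4 feeds into job 5 (must start by hour 17); so job 4 must finish by hour 17 and therefore start by hour 13.
For job 3: job 4 (must start by hour 13, minus 3-hour gap → hour 10); job 5 (must start by hour 17). The most restrictive is hour 10; with a 3-hour duration, job 3 must start by hour 7.
Job 1 feeds job 2 (must start by hour 19); job 3 (must start by hour 7). Taking the minimum, job 1 must finish by hour 7 and start by 7 − 4 = hour 3.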